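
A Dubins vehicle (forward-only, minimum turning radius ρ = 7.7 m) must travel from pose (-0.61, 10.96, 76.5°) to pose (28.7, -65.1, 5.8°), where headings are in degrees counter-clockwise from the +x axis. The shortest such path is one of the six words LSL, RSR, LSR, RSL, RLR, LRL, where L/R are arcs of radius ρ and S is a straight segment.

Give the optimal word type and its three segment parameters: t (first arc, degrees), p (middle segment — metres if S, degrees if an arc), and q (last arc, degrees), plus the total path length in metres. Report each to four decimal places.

RSL: t = 161.7019°, p = 68.1288 m, q = 91.0019°, L = 102.0897 m

Let ψ = atan2(Δy, Δx) = atan2(-76.06, 29.31) = -68.9256° be the start→goal bearing.
Normalize: d = |goal − start| / ρ = 81.511960/7.7 = 10.585969, α = (θ_start − ψ) mod 360° = 145.4256° = 2.538156 rad, β = (θ_goal − ψ) mod 360° = 74.7256° = 1.304209 rad.
Common terms: sin α = 0.567475, cos α = -0.823390, sin β = 0.964675, cos β = 0.263441, cos(α−β) = 0.330514, d² = 112.062737. Work in radians in the unit-radius frame; every candidate has L = ρ·(t + p + q).
LSL: p² = 2 + d² − 2cos(α−β) + 2d(sin α − sin β) = 104.992210; p = √p² = 10.246571; φ = atan2(cos β − cos α, d + sin α − sin β) = 0.106268 rad; t = (φ − α) mod 2π = 3.851297 rad, q = (β − φ) mod 2π = 1.197941 rad → L = 7.7·(3.851297 + 10.246571 + 1.197941) = 7.7·15.295808 = 117.777723 m
RSR: p² = 2 + d² − 2cos(α−β) + 2d(sin β − sin α) = 121.811207; p = √p² = 11.036811; φ = atan2(cos α − cos β, d − sin α + sin β) = -0.098633 rad; t = (α − φ) mod 2π = 2.636790 rad, q = (φ − β) mod 2π = 4.880344 rad → L = 7.7·(2.636790 + 11.036811 + 4.880344) = 7.7·18.553945 = 142.865373 m
LSR: p² = d² − 2 + 2cos(α−β) + 2d(sin α + sin β) = 143.162364; p = √p² = 11.965048; φ = atan2(−cos α − cos β, d + sin α + sin β) − atan2(−2, p) = 0.211797 rad; t = (φ − α) mod 2π = 3.956826 rad, q = (φ − β) mod 2π = 5.190774 rad → L = 7.7·(3.956826 + 11.965048 + 5.190774) = 7.7·21.112647 = 162.567385 m
RSL: p² = d² − 2 + 2cos(α−β) − 2d(sin α + sin β) = 78.285168; p = √p² = 8.847891; φ = atan2(cos α + cos β, d − sin α − sin β) − atan2(2, p) = -0.284075 rad; t = (α − φ) mod 2π = 2.822231 rad, q = (β − φ) mod 2π = 1.588283 rad → L = 7.7·(2.822231 + 8.847891 + 1.588283) = 7.7·13.258405 = 102.089717 m
RLR: c = (6 − d² + 2cos(α−β) + 2d(sin α − sin β))/8 = -14.226401, |c| > 1 → infeasible
LRL: c = (6 − d² + 2cos(α−β) − 2d(sin α − sin β))/8 = -12.124026, |c| > 1 → infeasible
Shortest: RSL with L = 102.089717 m ≈ 102.0897 m
Convert RSL to answer units (arcs ×180/π): t = 2.822231·180/π = 161.7019°, p = ρ·p = 7.7·8.847891 = 68.1288 m, q = 1.588283·180/π = 91.0019°, L = 102.0897 m.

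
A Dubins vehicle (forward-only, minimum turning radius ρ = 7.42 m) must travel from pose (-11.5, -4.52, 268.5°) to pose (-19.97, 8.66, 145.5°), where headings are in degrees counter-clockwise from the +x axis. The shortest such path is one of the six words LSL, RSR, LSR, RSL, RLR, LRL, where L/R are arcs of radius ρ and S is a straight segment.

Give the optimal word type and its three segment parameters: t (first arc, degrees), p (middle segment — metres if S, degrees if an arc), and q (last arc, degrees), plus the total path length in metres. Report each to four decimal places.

LSR: t = 253.2177°, p = 17.2087 m, q = 16.2177°, L = 52.1015 m

Let ψ = atan2(Δy, Δx) = atan2(13.18, -8.47) = 122.7264° be the start→goal bearing.
Normalize: d = |goal − start| / ρ = 15.666949/7.42 = 2.111449, α = (θ_start − ψ) mod 360° = 145.7736° = 2.544229 rad, β = (θ_goal − ψ) mod 360° = 22.7736° = 0.397474 rad.
Common terms: sin α = 0.562465, cos α = -0.826821, sin β = 0.387090, cos β = 0.922042, cos(α−β) = -0.544639, d² = 4.458216. Work in radians in the unit-radius frame; every candidate has L = ρ·(t + p + q).
LSL: p² = 2 + d² − 2cos(α−β) + 2d(sin α − sin β) = 8.288083; p = √p² = 2.878903; φ = atan2(cos β − cos α, d + sin α − sin β) = 0.652879 rad; t = (φ − α) mod 2π = 4.391835 rad, q = (β − φ) mod 2π = 6.027780 rad → L = 7.42·(4.391835 + 2.878903 + 6.027780) = 7.42·13.298519 = 98.675009 m
RSR: p² = 2 + d² − 2cos(α−β) + 2d(sin β − sin α) = 6.806904; p = √p² = 2.609004; φ = atan2(cos α − cos β, d − sin α + sin β) = -0.734637 rad; t = (α − φ) mod 2π = 3.278866 rad, q = (φ − β) mod 2π = 5.151074 rad → L = 7.42·(3.278866 + 2.609004 + 5.151074) = 7.42·11.038945 = 81.908970 m
LSR: p² = d² − 2 + 2cos(α−β) + 2d(sin α + sin β) = 5.378811; p = √p² = 2.319226; φ = atan2(−cos α − cos β, d + sin α + sin β) − atan2(−2, p) = 0.680526 rad; t = (φ − α) mod 2π = 4.419483 rad, q = (φ − β) mod 2π = 0.283053 rad → L = 7.42·(4.419483 + 2.319226 + 0.283053) = 7.42·7.021762 = 52.101476 m
RSL: p² = d² − 2 + 2cos(α−β) − 2d(sin α + sin β) = -2.640936 < 0 → infeasible
RLR: c = (6 − d² + 2cos(α−β) + 2d(sin α − sin β))/8 = 0.149137; p = 2π − arccos c = 4.862084 rad; φ = atan2(cos α − cos β, d − sin α + sin β) = -0.734637 rad; t = (α − φ + p/2) mod 2π = 5.709908 rad, q = (α − β − t + p) mod 2π = 1.298931 rad → L = 7.42·(5.709908 + 4.862084 + 1.298931) = 7.42·11.870924 = 88.082255 m
LRL: c = (6 − d² + 2cos(α−β) − 2d(sin α − sin β))/8 = -0.036010; p = 2π − arccos c = 4.676371 rad; φ = atan2(cos β − cos α, d + sin α − sin β) = 0.652879 rad; t = (φ − α + p/2) mod 2π = 0.446835 rad, q = (β − α − t + p) mod 2π = 2.082781 rad → L = 7.42·(0.446835 + 4.676371 + 2.082781) = 7.42·7.205987 = 53.468421 m
Shortest: LSR with L = 52.101476 m ≈ 52.1015 m
Convert LSR to answer units (arcs ×180/π): t = 4.419483·180/π = 253.2177°, p = ρ·p = 7.42·2.319226 = 17.2087 m, q = 0.283053·180/π = 16.2177°, L = 52.1015 m.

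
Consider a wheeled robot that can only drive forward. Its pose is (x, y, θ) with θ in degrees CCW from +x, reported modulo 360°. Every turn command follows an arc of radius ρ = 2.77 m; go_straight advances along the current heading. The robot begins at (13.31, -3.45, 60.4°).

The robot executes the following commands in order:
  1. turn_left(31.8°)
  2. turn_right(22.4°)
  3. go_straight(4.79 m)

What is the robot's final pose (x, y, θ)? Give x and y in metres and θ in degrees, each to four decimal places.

(15.4918, 3.5827, 69.8000°)

set_pose: (x, y, θ) = (13.3100, -3.4500, 60.4000°), ρ = 2.77
turn_left(31.8°): centre at ρ to the left, rotate +31.8° → (13.6695, -1.9754, 92.2000°)
turn_right(22.4°): centre at ρ to the right, rotate −22.4° → (13.8378, -0.9126, 69.8000°)
go_straight(4.79): x += 4.79·cos θ, y += 4.79·sin θ → (15.4918, 3.5827, 69.8000°)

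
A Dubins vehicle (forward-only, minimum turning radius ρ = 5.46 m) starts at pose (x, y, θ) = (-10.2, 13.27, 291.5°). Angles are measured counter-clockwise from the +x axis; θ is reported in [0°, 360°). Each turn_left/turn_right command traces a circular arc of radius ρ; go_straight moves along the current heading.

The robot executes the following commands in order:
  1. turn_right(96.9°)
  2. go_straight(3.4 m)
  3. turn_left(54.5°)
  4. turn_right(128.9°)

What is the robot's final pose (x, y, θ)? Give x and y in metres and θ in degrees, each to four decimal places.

set_pose: (x, y, θ) = (-10.2000, 13.2700, 291.5000°), ρ = 5.46
turn_right(96.9°): centre at ρ to the right, rotate −96.9° → (-13.9038, 5.9852, 194.6000°)
go_straight(3.4): x += 3.4·cos θ, y += 3.4·sin θ → (-17.1940, 5.1282, 194.6000°)
turn_left(54.5°): centre at ρ to the left, rotate +54.5° → (-20.9185, 1.7923, 249.1000°)
turn_right(128.9°): centre at ρ to the right, rotate −128.9° → (-30.7381, 0.9936, 120.2000°)

(-30.7381, 0.9936, 120.2000°)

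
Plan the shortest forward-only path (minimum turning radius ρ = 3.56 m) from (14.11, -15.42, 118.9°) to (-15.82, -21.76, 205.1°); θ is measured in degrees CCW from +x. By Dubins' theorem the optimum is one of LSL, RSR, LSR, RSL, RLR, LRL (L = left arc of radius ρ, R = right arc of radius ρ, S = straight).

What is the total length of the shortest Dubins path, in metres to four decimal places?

Let ψ = atan2(Δy, Δx) = atan2(-6.34, -29.93) = -168.0400° be the start→goal bearing.
Normalize: d = |goal − start| / ρ = 30.594125/3.56 = 8.593855, α = (θ_start − ψ) mod 360° = 286.9400° = 5.008047 rad, β = (θ_goal − ψ) mod 360° = 13.1400° = 0.229336 rad.
Common terms: sin α = -0.956611, cos α = 0.291370, sin β = 0.227331, cos β = 0.973818, cos(α−β) = 0.066274, d² = 73.854351. Work in radians in the unit-radius frame; every candidate has L = ρ·(t + p + q).
LSL: p² = 2 + d² − 2cos(α−β) + 2d(sin α − sin β) = 55.372564; p = √p² = 7.441274; φ = atan2(cos β − cos α, d + sin α − sin β) = 0.091840 rad; t = (φ − α) mod 2π = 1.366978 rad, q = (β − φ) mod 2π = 0.137495 rad → L = 3.56·(1.366978 + 7.441274 + 0.137495) = 3.56·8.945748 = 31.846863 m
RSR: p² = 2 + d² − 2cos(α−β) + 2d(sin β − sin α) = 96.071042; p = √p² = 9.801584; φ = atan2(cos α − cos β, d − sin α + sin β) = -0.069683 rad; t = (α − φ) mod 2π = 5.077730 rad, q = (φ − β) mod 2π = 5.984167 rad → L = 3.56·(5.077730 + 9.801584 + 5.984167) = 3.56·20.863480 = 74.273990 m
LSR: p² = d² − 2 + 2cos(α−β) + 2d(sin α + sin β) = 59.452246; p = √p² = 7.710528; φ = atan2(−cos α − cos β, d + sin α + sin β) − atan2(−2, p) = 0.094287 rad; t = (φ − α) mod 2π = 1.369426 rad, q = (φ − β) mod 2π = 6.148137 rad → L = 3.56·(1.369426 + 7.710528 + 6.148137) = 3.56·15.228091 = 54.212004 m
RSL: p² = d² − 2 + 2cos(α−β) − 2d(sin α + sin β) = 84.521551; p = √p² = 9.193560; φ = atan2(cos α + cos β, d − sin α − sin β) − atan2(2, p) = -0.079326 rad; t = (α − φ) mod 2π = 5.087373 rad, q = (β − φ) mod 2π = 0.308662 rad → L = 3.56·(5.087373 + 9.193560 + 0.308662) = 3.56·14.589595 = 51.938959 m
RLR: c = (6 − d² + 2cos(α−β) + 2d(sin α − sin β))/8 = -11.008880, |c| > 1 → infeasible
LRL: c = (6 − d² + 2cos(α−β) − 2d(sin α − sin β))/8 = -5.921570, |c| > 1 → infeasible
Shortest: LSL with L = 31.846863 m ≈ 31.8469 m

31.8469 m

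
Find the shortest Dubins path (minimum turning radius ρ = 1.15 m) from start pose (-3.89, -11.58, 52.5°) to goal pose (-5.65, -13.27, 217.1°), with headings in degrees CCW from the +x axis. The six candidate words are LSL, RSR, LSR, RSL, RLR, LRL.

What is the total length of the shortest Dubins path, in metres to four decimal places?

7.3704 m

Let ψ = atan2(Δy, Δx) = atan2(-1.69, -1.76) = -136.1624° be the start→goal bearing.
Normalize: d = |goal − start| / ρ = 2.440020/1.15 = 2.121757, α = (θ_start − ψ) mod 360° = 188.6624° = 3.292779 rad, β = (θ_goal − ψ) mod 360° = 353.2624° = 6.165591 rad.
Common terms: sin α = -0.150611, cos α = -0.988593, sin β = -0.117323, cos β = 0.993094, cos(α−β) = -0.964095, d² = 4.501853. Work in radians in the unit-radius frame; every candidate has L = ρ·(t + p + q).
LSL: p² = 2 + d² − 2cos(α−β) + 2d(sin α − sin β) = 8.288784; p = √p² = 2.879025; φ = atan2(cos β − cos α, d + sin α − sin β) = 0.759169 rad; t = (φ − α) mod 2π = 3.749575 rad, q = (β − φ) mod 2π = 5.406422 rad → L = 1.15·(3.749575 + 2.879025 + 5.406422) = 1.15·12.035022 = 13.840275 m
RSR: p² = 2 + d² − 2cos(α−β) + 2d(sin β − sin α) = 8.571303; p = √p² = 2.927679; φ = atan2(cos α − cos β, d − sin α + sin β) = -0.743516 rad; t = (α − φ) mod 2π = 4.036295 rad, q = (φ − β) mod 2π = 5.657264 rad → L = 1.15·(4.036295 + 2.927679 + 5.657264) = 1.15·12.621237 = 14.514423 m
LSR: p² = d² − 2 + 2cos(α−β) + 2d(sin α + sin β) = -0.563322 < 0 → infeasible
RSL: p² = d² − 2 + 2cos(α−β) − 2d(sin α + sin β) = 1.710646; p = √p² = 1.307917; φ = atan2(cos α + cos β, d − sin α − sin β) − atan2(2, p) = -0.989760 rad; t = (α − φ) mod 2π = 4.282540 rad, q = (β − φ) mod 2π = 0.872166 rad → L = 1.15·(4.282540 + 1.307917 + 0.872166) = 1.15·6.462622 = 7.432016 m
RLR: c = (6 − d² + 2cos(α−β) + 2d(sin α − sin β))/8 = -0.071413; p = 2π − arccos c = 4.640915 rad; φ = atan2(cos α − cos β, d − sin α + sin β) = -0.743516 rad; t = (α − φ + p/2) mod 2π = 0.073567 rad, q = (α − β − t + p) mod 2π = 1.694536 rad → L = 1.15·(0.073567 + 4.640915 + 1.694536) = 1.15·6.409019 = 7.370371 m
LRL: c = (6 − d² + 2cos(α−β) − 2d(sin α − sin β))/8 = -0.036098; p = 2π − arccos c = 4.676283 rad; φ = atan2(cos β − cos α, d + sin α − sin β) = 0.759169 rad; t = (φ − α + p/2) mod 2π = 6.087716 rad, q = (β − α − t + p) mod 2π = 1.461379 rad → L = 1.15·(6.087716 + 4.676283 + 1.461379) = 1.15·12.225378 = 14.059185 m
Shortest: RLR with L = 7.370371 m ≈ 7.3704 m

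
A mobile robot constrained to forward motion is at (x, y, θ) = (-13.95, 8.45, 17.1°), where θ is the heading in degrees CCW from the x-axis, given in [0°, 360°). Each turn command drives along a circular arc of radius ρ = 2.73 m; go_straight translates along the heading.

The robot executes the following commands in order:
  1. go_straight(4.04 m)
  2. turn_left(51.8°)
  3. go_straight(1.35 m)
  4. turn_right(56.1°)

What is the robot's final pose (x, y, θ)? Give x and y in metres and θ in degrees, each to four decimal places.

set_pose: (x, y, θ) = (-13.9500, 8.4500, 17.1000°), ρ = 2.73
go_straight(4.04): x += 4.04·cos θ, y += 4.04·sin θ → (-10.0886, 9.6379, 17.1000°)
turn_left(51.8°): centre at ρ to the left, rotate +51.8° → (-8.3444, 11.2644, 68.9000°)
go_straight(1.35): x += 1.35·cos θ, y += 1.35·sin θ → (-7.8584, 12.5239, 68.9000°)
turn_right(56.1°): centre at ρ to the right, rotate −56.1° → (-5.9162, 14.2033, 12.8000°)

(-5.9162, 14.2033, 12.8000°)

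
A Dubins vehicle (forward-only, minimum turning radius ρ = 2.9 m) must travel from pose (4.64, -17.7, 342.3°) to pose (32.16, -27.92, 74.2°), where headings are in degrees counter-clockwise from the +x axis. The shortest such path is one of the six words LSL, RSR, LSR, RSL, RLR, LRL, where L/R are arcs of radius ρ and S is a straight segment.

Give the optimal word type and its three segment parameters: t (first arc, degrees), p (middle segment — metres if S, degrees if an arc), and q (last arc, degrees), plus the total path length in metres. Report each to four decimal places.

RSL: t = 9.5521°, p = 25.8216 m, q = 101.4521°, L = 31.4400 m

Let ψ = atan2(Δy, Δx) = atan2(-10.22, 27.52) = -20.3733° be the start→goal bearing.
Normalize: d = |goal − start| / ρ = 29.356410/2.9 = 10.122900, α = (θ_start − ψ) mod 360° = 2.6733° = 0.046658 rad, β = (θ_goal − ψ) mod 360° = 94.5733° = 1.650615 rad.
Common terms: sin α = 0.046641, cos α = 0.998912, sin β = 0.996816, cos β = -0.079734, cos(α−β) = -0.033155, d² = 102.473103. Work in radians in the unit-radius frame; every candidate has L = ρ·(t + p + q).
LSL: p² = 2 + d² − 2cos(α−β) + 2d(sin α − sin β) = 85.302357; p = √p² = 9.235927; φ = atan2(cos β − cos α, d + sin α − sin β) = -0.117055 rad; t = (φ − α) mod 2π = 6.119472 rad, q = (β − φ) mod 2π = 1.767671 rad → L = 2.9·(6.119472 + 9.235927 + 1.767671) = 2.9·17.123070 = 49.656904 m
RSR: p² = 2 + d² − 2cos(α−β) + 2d(sin β − sin α) = 123.776471; p = √p² = 11.125487; φ = atan2(cos α − cos β, d − sin α + sin β) = 0.097105 rad; t = (α − φ) mod 2π = 6.232738 rad, q = (φ − β) mod 2π = 4.729675 rad → L = 2.9·(6.232738 + 11.125487 + 4.729675) = 2.9·22.087900 = 64.054911 m
LSR: p² = d² − 2 + 2cos(α−β) + 2d(sin α + sin β) = 121.532416; p = √p² = 11.024174; φ = atan2(−cos α − cos β, d + sin α + sin β) − atan2(−2, p) = 0.097336 rad; t = (φ − α) mod 2π = 0.050678 rad, q = (φ − β) mod 2π = 4.729906 rad → L = 2.9·(0.050678 + 11.024174 + 4.729906) = 2.9·15.804758 = 45.833799 m
RSL: p² = d² − 2 + 2cos(α−β) − 2d(sin α + sin β) = 79.281170; p = √p² = 8.903997; φ = atan2(cos α + cos β, d − sin α − sin β) − atan2(2, p) = -0.120058 rad; t = (α − φ) mod 2π = 0.166715 rad, q = (β − φ) mod 2π = 1.770673 rad → L = 2.9·(0.166715 + 8.903997 + 1.770673) = 2.9·10.841386 = 31.440019 m
RLR: c = (6 − d² + 2cos(α−β) + 2d(sin α − sin β))/8 = -14.472059, |c| > 1 → infeasible
LRL: c = (6 − d² + 2cos(α−β) − 2d(sin α − sin β))/8 = -9.662795, |c| > 1 → infeasible
Shortest: RSL with L = 31.440019 m ≈ 31.4400 m
Convert RSL to answer units (arcs ×180/π): t = 0.166715·180/π = 9.5521°, p = ρ·p = 2.9·8.903997 = 25.8216 m, q = 1.770673·180/π = 101.4521°, L = 31.4400 m.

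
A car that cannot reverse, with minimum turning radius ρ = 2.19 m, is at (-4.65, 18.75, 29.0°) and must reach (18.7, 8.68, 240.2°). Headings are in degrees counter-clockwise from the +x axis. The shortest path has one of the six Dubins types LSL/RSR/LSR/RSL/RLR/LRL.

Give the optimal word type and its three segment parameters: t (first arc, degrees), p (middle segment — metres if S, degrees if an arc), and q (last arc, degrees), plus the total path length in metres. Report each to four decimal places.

Let ψ = atan2(Δy, Δx) = atan2(-10.07, 23.35) = -23.3288° be the start→goal bearing.
Normalize: d = |goal − start| / ρ = 25.428869/2.19 = 11.611356, α = (θ_start − ψ) mod 360° = 52.3288° = 0.913309 rad, β = (θ_goal − ψ) mod 360° = 263.5288° = 4.599445 rad.
Common terms: sin α = 0.791530, cos α = 0.611130, sin β = -0.993629, cos β = -0.112704, cos(α−β) = -0.855364, d² = 134.823586. Work in radians in the unit-radius frame; every candidate has L = ρ·(t + p + q).
LSL: p² = 2 + d² − 2cos(α−β) + 2d(sin α − sin β) = 179.990548; p = √p² = 13.416056; φ = atan2(cos β − cos α, d + sin α − sin β) = -0.053979 rad; t = (φ − α) mod 2π = 5.315897 rad, q = (β − φ) mod 2π = 4.653424 rad → L = 2.19·(5.315897 + 13.416056 + 4.653424) = 2.19·23.385376 = 51.213974 m
RSR: p² = 2 + d² − 2cos(α−β) + 2d(sin β − sin α) = 97.078080; p = √p² = 9.852821; φ = atan2(cos α − cos β, d − sin α + sin β) = 0.073531 rad; t = (α − φ) mod 2π = 0.839778 rad, q = (φ − β) mod 2π = 1.757272 rad → L = 2.19·(0.839778 + 9.852821 + 1.757272) = 2.19·12.449871 = 27.265217 m
LSR: p² = d² − 2 + 2cos(α−β) + 2d(sin α + sin β) = 126.419592; p = √p² = 11.243647; φ = atan2(−cos α − cos β, d + sin α + sin β) − atan2(−2, p) = 0.132379 rad; t = (φ − α) mod 2π = 5.502255 rad, q = (φ − β) mod 2π = 1.816119 rad → L = 2.19·(5.502255 + 11.243647 + 1.816119) = 2.19·18.562021 = 40.650826 m
RSL: p² = d² − 2 + 2cos(α−β) − 2d(sin α + sin β) = 135.806123; p = √p² = 11.653588; φ = atan2(cos α + cos β, d − sin α − sin β) − atan2(2, p) = -0.127799 rad; t = (α − φ) mod 2π = 1.041108 rad, q = (β − φ) mod 2π = 4.727244 rad → L = 2.19·(1.041108 + 11.653588 + 4.727244) = 2.19·17.421940 = 38.154049 m
RLR: c = (6 − d² + 2cos(α−β) + 2d(sin α − sin β))/8 = -11.134760, |c| > 1 → infeasible
LRL: c = (6 − d² + 2cos(α−β) − 2d(sin α − sin β))/8 = -21.498819, |c| > 1 → infeasible
Shortest: RSR with L = 27.265217 m ≈ 27.2652 m
Convert RSR to answer units (arcs ×180/π): t = 0.839778·180/π = 48.1158°, p = ρ·p = 2.19·9.852821 = 21.5777 m, q = 1.757272·180/π = 100.6842°, L = 27.2652 m.

RSR: t = 48.1158°, p = 21.5777 m, q = 100.6842°, L = 27.2652 m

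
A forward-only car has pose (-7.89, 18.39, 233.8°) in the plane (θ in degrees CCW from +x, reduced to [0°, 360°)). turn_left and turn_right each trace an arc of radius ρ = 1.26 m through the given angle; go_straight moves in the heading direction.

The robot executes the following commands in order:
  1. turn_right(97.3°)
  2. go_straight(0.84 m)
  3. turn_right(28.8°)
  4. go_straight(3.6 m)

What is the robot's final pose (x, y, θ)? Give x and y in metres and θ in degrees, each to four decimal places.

(-11.8110, 22.7589, 107.7000°)

set_pose: (x, y, θ) = (-7.8900, 18.3900, 233.8000°), ρ = 1.26
turn_right(97.3°): centre at ρ to the right, rotate −97.3° → (-9.7741, 18.2202, 136.5000°)
go_straight(0.84): x += 0.84·cos θ, y += 0.84·sin θ → (-10.3834, 18.7984, 136.5000°)
turn_right(28.8°): centre at ρ to the right, rotate −28.8° → (-10.7164, 19.3293, 107.7000°)
go_straight(3.6): x += 3.6·cos θ, y += 3.6·sin θ → (-11.8110, 22.7589, 107.7000°)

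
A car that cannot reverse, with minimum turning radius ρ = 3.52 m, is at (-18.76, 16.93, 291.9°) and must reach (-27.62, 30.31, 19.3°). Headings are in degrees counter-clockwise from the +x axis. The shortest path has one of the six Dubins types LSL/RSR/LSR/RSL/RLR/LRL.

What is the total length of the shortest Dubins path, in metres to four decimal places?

28.9508 m

Let ψ = atan2(Δy, Δx) = atan2(13.38, -8.86) = 123.5118° be the start→goal bearing.
Normalize: d = |goal − start| / ρ = 16.047554/3.52 = 4.558964, α = (θ_start − ψ) mod 360° = 168.3882° = 2.938928 rad, β = (θ_goal − ψ) mod 360° = 255.7882° = 4.464346 rad.
Common terms: sin α = 0.201280, cos α = -0.979534, sin β = -0.969395, cos β = -0.245507, cos(α−β) = 0.045363, d² = 20.784155. Work in radians in the unit-radius frame; every candidate has L = ρ·(t + p + q).
LSL: p² = 2 + d² − 2cos(α−β) + 2d(sin α − sin β) = 33.367558; p = √p² = 5.776466; φ = atan2(cos β − cos α, d + sin α − sin β) = 0.127416 rad; t = (φ − α) mod 2π = 3.471674 rad, q = (β − φ) mod 2π = 4.336930 rad → L = 3.52·(3.471674 + 5.776466 + 4.336930) = 3.52·13.585069 = 47.819443 m
RSR: p² = 2 + d² − 2cos(α−β) + 2d(sin β − sin α) = 12.019301; p = √p² = 3.466886; φ = atan2(cos α − cos β, d − sin α + sin β) = -0.213340 rad; t = (α − φ) mod 2π = 3.152268 rad, q = (φ − β) mod 2π = 1.605500 rad → L = 3.52·(3.152268 + 3.466886 + 1.605500) = 3.52·8.224654 = 28.950781 m
LSR: p² = d² − 2 + 2cos(α−β) + 2d(sin α + sin β) = 11.871267; p = √p² = 3.445470; φ = atan2(−cos α − cos β, d + sin α + sin β) − atan2(−2, p) = 0.838502 rad; t = (φ − α) mod 2π = 4.182759 rad, q = (φ − β) mod 2π = 2.657341 rad → L = 3.52·(4.182759 + 3.445470 + 2.657341) = 3.52·10.285570 = 36.205207 m
RSL: p² = d² − 2 + 2cos(α−β) − 2d(sin α + sin β) = 25.878496; p = √p² = 5.087091; φ = atan2(cos α + cos β, d − sin α − sin β) − atan2(2, p) = -0.600624 rad; t = (α − φ) mod 2π = 3.539552 rad, q = (β − φ) mod 2π = 5.064970 rad → L = 3.52·(3.539552 + 5.087091 + 5.064970) = 3.52·13.691613 = 48.194479 m
RLR: c = (6 − d² + 2cos(α−β) + 2d(sin α − sin β))/8 = -0.502413; p = 2π − arccos c = 4.186002 rad; φ = atan2(cos α − cos β, d − sin α + sin β) = -0.213340 rad; t = (α − φ + p/2) mod 2π = 5.245269 rad, q = (α − β − t + p) mod 2π = 3.698501 rad → L = 3.52·(5.245269 + 4.186002 + 3.698501) = 3.52·13.129772 = 46.216797 m
LRL: c = (6 − d² + 2cos(α−β) − 2d(sin α − sin β))/8 = -3.170945, |c| > 1 → infeasible
Shortest: RSR with L = 28.950781 m ≈ 28.9508 m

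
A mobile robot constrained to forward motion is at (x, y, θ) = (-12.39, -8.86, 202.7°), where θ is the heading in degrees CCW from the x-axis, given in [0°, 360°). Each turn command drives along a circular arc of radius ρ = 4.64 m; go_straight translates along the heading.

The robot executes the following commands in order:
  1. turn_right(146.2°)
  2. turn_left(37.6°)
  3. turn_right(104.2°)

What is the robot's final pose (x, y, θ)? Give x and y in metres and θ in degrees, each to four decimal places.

(-11.8491, 5.7741, 349.9000°)

set_pose: (x, y, θ) = (-12.3900, -8.8600, 202.7000°), ρ = 4.64
turn_right(146.2°): centre at ρ to the right, rotate −146.2° → (-18.0498, -2.0184, 56.5000°)
turn_left(37.6°): centre at ρ to the left, rotate +37.6° → (-17.2909, 0.8743, 94.1000°)
turn_right(104.2°): centre at ρ to the right, rotate −104.2° → (-11.8491, 5.7741, -10.1000° ≡ 349.9000°)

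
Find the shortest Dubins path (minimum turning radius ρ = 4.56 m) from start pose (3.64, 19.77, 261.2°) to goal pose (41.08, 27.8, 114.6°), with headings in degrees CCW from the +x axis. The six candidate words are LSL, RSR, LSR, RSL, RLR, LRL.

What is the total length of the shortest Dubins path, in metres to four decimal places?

Let ψ = atan2(Δy, Δx) = atan2(8.03, 37.44) = 12.1052° be the start→goal bearing.
Normalize: d = |goal − start| / ρ = 38.291442/4.56 = 8.397246, α = (θ_start − ψ) mod 360° = 249.0948° = 4.347524 rad, β = (θ_goal − ψ) mod 360° = 102.4948° = 1.788872 rad.
Common terms: sin α = -0.934172, cos α = -0.356823, sin β = 0.976316, cos β = -0.216351, cos(α−β) = -0.834848, d² = 70.513740. Work in radians in the unit-radius frame; every candidate has L = ρ·(t + p + q).
LSL: p² = 2 + d² − 2cos(α−β) + 2d(sin α − sin β) = 42.097765; p = √p² = 6.488279; φ = atan2(cos β − cos α, d + sin α − sin β) = 0.021652 rad; t = (φ − α) mod 2π = 1.957313 rad, q = (β − φ) mod 2π = 1.767220 rad → L = 4.56·(1.957313 + 6.488279 + 1.767220) = 4.56·10.212812 = 46.570421 m
RSR: p² = 2 + d² − 2cos(α−β) + 2d(sin β − sin α) = 106.269106; p = √p² = 10.308691; φ = atan2(cos α − cos β, d − sin α + sin β) = -0.013627 rad; t = (α − φ) mod 2π = 4.361151 rad, q = (φ − β) mod 2π = 4.480687 rad → L = 4.56·(4.361151 + 10.308691 + 4.480687) = 4.56·19.150529 = 87.326411 m
LSR: p² = d² − 2 + 2cos(α−β) + 2d(sin α + sin β) = 67.551825; p = √p² = 8.218992; φ = atan2(−cos α − cos β, d + sin α + sin β) − atan2(−2, p) = 0.306512 rad; t = (φ − α) mod 2π = 2.242173 rad, q = (φ − β) mod 2π = 4.800826 rad → L = 4.56·(2.242173 + 8.218992 + 4.800826) = 4.56·15.261990 = 69.594676 m
RSL: p² = d² − 2 + 2cos(α−β) − 2d(sin α + sin β) = 66.136263; p = √p² = 8.132421; φ = atan2(cos α + cos β, d − sin α − sin β) − atan2(2, p) = -0.309638 rad; t = (α − φ) mod 2π = 4.657162 rad, q = (β − φ) mod 2π = 2.098510 rad → L = 4.56·(4.657162 + 8.132421 + 2.098510) = 4.56·14.888092 = 67.889702 m
RLR: c = (6 − d² + 2cos(α−β) + 2d(sin α − sin β))/8 = -12.283638, |c| > 1 → infeasible
LRL: c = (6 − d² + 2cos(α−β) − 2d(sin α − sin β))/8 = -4.262221, |c| > 1 → infeasible
Shortest: LSL with L = 46.570421 m ≈ 46.5704 m

46.5704 m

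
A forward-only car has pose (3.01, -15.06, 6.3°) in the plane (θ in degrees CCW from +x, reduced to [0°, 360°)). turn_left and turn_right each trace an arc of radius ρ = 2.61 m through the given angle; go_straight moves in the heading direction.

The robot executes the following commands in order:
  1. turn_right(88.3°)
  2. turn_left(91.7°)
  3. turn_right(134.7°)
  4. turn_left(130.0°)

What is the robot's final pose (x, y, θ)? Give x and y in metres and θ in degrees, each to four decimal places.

(13.8486, -27.6673, 5.0000°)

set_pose: (x, y, θ) = (3.0100, -15.0600, 6.3000°), ρ = 2.61
turn_right(88.3°): centre at ρ to the right, rotate −88.3° → (5.8810, -17.2910, -82.0000° ≡ 278.0000°)
turn_left(91.7°): centre at ρ to the left, rotate +91.7° → (8.9054, -19.5004, 369.7000° ≡ 9.7000°)
turn_right(134.7°): centre at ρ to the right, rotate −134.7° → (11.4831, -23.5702, -125.0000° ≡ 235.0000°)
turn_left(130.0°): centre at ρ to the left, rotate +130.0° → (13.8486, -27.6673, 365.0000° ≡ 5.0000°)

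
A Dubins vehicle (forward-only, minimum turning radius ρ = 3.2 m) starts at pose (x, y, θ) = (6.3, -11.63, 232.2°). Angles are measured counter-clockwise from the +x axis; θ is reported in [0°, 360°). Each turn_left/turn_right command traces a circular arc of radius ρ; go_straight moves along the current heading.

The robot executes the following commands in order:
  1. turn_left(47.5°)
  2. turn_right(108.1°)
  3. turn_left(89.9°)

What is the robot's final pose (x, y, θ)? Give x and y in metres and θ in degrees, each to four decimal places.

(-1.5798, -20.5280, 261.5000°)

set_pose: (x, y, θ) = (6.3000, -11.6300, 232.2000°), ρ = 3.2
turn_left(47.5°): centre at ρ to the left, rotate +47.5° → (5.6742, -14.1305, 279.7000°)
turn_right(108.1°): centre at ρ to the right, rotate −108.1° → (2.0525, -17.8353, 171.6000°)
turn_left(89.9°): centre at ρ to the left, rotate +89.9° → (-1.5798, -20.5280, 261.5000°)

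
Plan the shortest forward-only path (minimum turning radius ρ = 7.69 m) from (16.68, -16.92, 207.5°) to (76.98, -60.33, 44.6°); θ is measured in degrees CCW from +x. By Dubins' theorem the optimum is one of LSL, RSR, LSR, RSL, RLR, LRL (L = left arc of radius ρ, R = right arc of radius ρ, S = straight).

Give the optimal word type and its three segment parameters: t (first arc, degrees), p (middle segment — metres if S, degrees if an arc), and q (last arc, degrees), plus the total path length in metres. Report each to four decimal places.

LSL: t = 121.2878°, p = 60.0402 m, q = 75.8122°, L = 86.4941 m

Let ψ = atan2(Δy, Δx) = atan2(-43.41, 60.30) = -35.7501° be the start→goal bearing.
Normalize: d = |goal − start| / ρ = 74.300189/7.69 = 9.661923, α = (θ_start − ψ) mod 360° = 243.2501° = 4.245516 rad, β = (θ_goal − ψ) mod 360° = 80.3501° = 1.402374 rad.
Common terms: sin α = -0.892980, cos α = -0.450096, sin β = 0.985851, cos β = 0.167627, cos(α−β) = -0.955793, d² = 93.352759. Work in radians in the unit-radius frame; every candidate has L = ρ·(t + p + q).
LSL: p² = 2 + d² − 2cos(α−β) + 2d(sin α − sin β) = 60.958113; p = √p² = 7.807568; φ = atan2(cos β − cos α, d + sin α − sin β) = 0.079201 rad; t = (φ − α) mod 2π = 2.116871 rad, q = (β − φ) mod 2π = 1.323173 rad → L = 7.69·(2.116871 + 7.807568 + 1.323173) = 7.69·11.247612 = 86.494134 m
RSR: p² = 2 + d² − 2cos(α−β) + 2d(sin β − sin α) = 133.570577; p = √p² = 11.557274; φ = atan2(cos α − cos β, d − sin α + sin β) = -0.053474 rad; t = (α − φ) mod 2π = 4.298990 rad, q = (φ − β) mod 2π = 4.827337 rad → L = 7.69·(4.298990 + 11.557274 + 4.827337) = 7.69·20.683600 = 159.056887 m
LSR: p² = d² − 2 + 2cos(α−β) + 2d(sin α + sin β) = 91.235789; p = √p² = 9.551743; φ = atan2(−cos α − cos β, d + sin α + sin β) − atan2(−2, p) = 0.235353 rad; t = (φ − α) mod 2π = 2.273022 rad, q = (φ − β) mod 2π = 5.116164 rad → L = 7.69·(2.273022 + 9.551743 + 5.116164) = 7.69·16.940929 = 130.275744 m
RSL: p² = d² − 2 + 2cos(α−β) − 2d(sin α + sin β) = 87.646557; p = √p² = 9.361974; φ = atan2(cos α + cos β, d − sin α − sin β) − atan2(2, p) = -0.239977 rad; t = (α − φ) mod 2π = 4.485493 rad, q = (β − φ) mod 2π = 1.642351 rad → L = 7.69·(4.485493 + 9.361974 + 1.642351) = 7.69·15.489818 = 119.116701 m
RLR: c = (6 − d² + 2cos(α−β) + 2d(sin α − sin β))/8 = -15.696322, |c| > 1 → infeasible
LRL: c = (6 − d² + 2cos(α−β) − 2d(sin α − sin β))/8 = -6.619764, |c| > 1 → infeasible
Shortest: LSL with L = 86.494134 m ≈ 86.4941 m
Convert LSL to answer units (arcs ×180/π): t = 2.116871·180/π = 121.2878°, p = ρ·p = 7.69·7.807568 = 60.0402 m, q = 1.323173·180/π = 75.8122°, L = 86.4941 m.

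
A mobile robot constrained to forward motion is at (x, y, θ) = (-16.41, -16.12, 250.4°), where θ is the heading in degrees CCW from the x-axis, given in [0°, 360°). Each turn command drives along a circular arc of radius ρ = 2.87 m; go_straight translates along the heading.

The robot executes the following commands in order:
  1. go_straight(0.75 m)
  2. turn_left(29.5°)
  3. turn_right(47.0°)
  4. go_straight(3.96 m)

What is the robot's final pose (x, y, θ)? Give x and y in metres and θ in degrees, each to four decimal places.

(-19.7120, -23.6658, 232.9000°)

set_pose: (x, y, θ) = (-16.4100, -16.1200, 250.4000°), ρ = 2.87
go_straight(0.75): x += 0.75·cos θ, y += 0.75·sin θ → (-16.6616, -16.8265, 250.4000°)
turn_left(29.5°): centre at ρ to the left, rotate +29.5° → (-16.7851, -18.2827, 279.9000°)
turn_right(47.0°): centre at ρ to the right, rotate −47.0° → (-17.3233, -20.5074, 232.9000°)
go_straight(3.96): x += 3.96·cos θ, y += 3.96·sin θ → (-19.7120, -23.6658, 232.9000°)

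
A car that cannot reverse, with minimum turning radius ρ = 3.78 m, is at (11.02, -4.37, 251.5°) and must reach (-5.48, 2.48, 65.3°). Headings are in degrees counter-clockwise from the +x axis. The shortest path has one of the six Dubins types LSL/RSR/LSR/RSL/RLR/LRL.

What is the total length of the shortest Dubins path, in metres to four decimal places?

Let ψ = atan2(Δy, Δx) = atan2(6.85, -16.50) = 157.4541° be the start→goal bearing.
Normalize: d = |goal − start| / ρ = 17.865400/3.78 = 4.726296, α = (θ_start − ψ) mod 360° = 94.0459° = 1.641410 rad, β = (θ_goal − ψ) mod 360° = 267.8459° = 4.674792 rad.
Common terms: sin α = 0.997508, cos α = -0.070555, sin β = -0.999293, cos β = -0.037588, cos(α−β) = -0.994151, d² = 22.337875. Work in radians in the unit-radius frame; every candidate has L = ρ·(t + p + q).
LSL: p² = 2 + d² − 2cos(α−β) + 2d(sin α − sin β) = 45.201125; p = √p² = 6.723178; φ = atan2(cos β − cos α, d + sin α − sin β) = 0.004903 rad; t = (φ − α) mod 2π = 4.646679 rad, q = (β − φ) mod 2π = 4.669889 rad → L = 3.78·(4.646679 + 6.723178 + 4.669889) = 3.78·16.039746 = 60.630239 m
RSR: p² = 2 + d² − 2cos(α−β) + 2d(sin β − sin α) = 7.451229; p = √p² = 2.729694; φ = atan2(cos α − cos β, d − sin α + sin β) = -0.012077 rad; t = (α − φ) mod 2π = 1.653487 rad, q = (φ − β) mod 2π = 1.596316 rad → L = 3.78·(1.653487 + 2.729694 + 1.596316) = 3.78·5.979497 = 22.602499 m
LSR: p² = d² − 2 + 2cos(α−β) + 2d(sin α + sin β) = 18.332697; p = √p² = 4.281670; φ = atan2(−cos α − cos β, d + sin α + sin β) − atan2(−2, p) = 0.459875 rad; t = (φ − α) mod 2π = 5.101650 rad, q = (φ − β) mod 2π = 2.068268 rad → L = 3.78·(5.101650 + 4.281670 + 2.068268) = 3.78·11.451588 = 43.287004 m
RSL: p² = d² − 2 + 2cos(α−β) − 2d(sin α + sin β) = 18.366450; p = √p² = 4.285610; φ = atan2(cos α + cos β, d − sin α − sin β) − atan2(2, p) = -0.459505 rad; t = (α − φ) mod 2π = 2.100915 rad, q = (β − φ) mod 2π = 5.134297 rad → L = 3.78·(2.100915 + 4.285610 + 5.134297) = 3.78·11.520822 = 43.548705 m
RLR: c = (6 − d² + 2cos(α−β) + 2d(sin α − sin β))/8 = 0.068596; p = 2π − arccos c = 4.781039 rad; φ = atan2(cos α − cos β, d − sin α + sin β) = -0.012077 rad; t = (α − φ + p/2) mod 2π = 4.044007 rad, q = (α − β − t + p) mod 2π = 3.986835 rad → L = 3.78·(4.044007 + 4.781039 + 3.986835) = 3.78·12.811881 = 48.428912 m
LRL: c = (6 − d² + 2cos(α−β) − 2d(sin α − sin β))/8 = -4.650141, |c| > 1 → infeasible
Shortest: RSR with L = 22.602499 m ≈ 22.6025 m

22.6025 m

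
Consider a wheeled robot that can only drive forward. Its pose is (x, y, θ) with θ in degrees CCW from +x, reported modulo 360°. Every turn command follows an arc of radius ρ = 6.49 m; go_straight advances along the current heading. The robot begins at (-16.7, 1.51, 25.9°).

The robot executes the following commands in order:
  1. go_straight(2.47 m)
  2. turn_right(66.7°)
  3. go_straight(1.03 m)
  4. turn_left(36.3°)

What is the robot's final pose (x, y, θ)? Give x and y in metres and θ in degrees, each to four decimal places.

set_pose: (x, y, θ) = (-16.7000, 1.5100, 25.9000°), ρ = 6.49
go_straight(2.47): x += 2.47·cos θ, y += 2.47·sin θ → (-14.4781, 2.5889, 25.9000°)
turn_right(66.7°): centre at ρ to the right, rotate −66.7° → (-7.4025, 1.6637, -40.8000° ≡ 319.2000°)
go_straight(1.03): x += 1.03·cos θ, y += 1.03·sin θ → (-6.6228, 0.9906, 319.2000°)
turn_left(36.3°): centre at ρ to the left, rotate +36.3° → (-2.8913, -0.5665, 355.5000°)

(-2.8913, -0.5665, 355.5000°)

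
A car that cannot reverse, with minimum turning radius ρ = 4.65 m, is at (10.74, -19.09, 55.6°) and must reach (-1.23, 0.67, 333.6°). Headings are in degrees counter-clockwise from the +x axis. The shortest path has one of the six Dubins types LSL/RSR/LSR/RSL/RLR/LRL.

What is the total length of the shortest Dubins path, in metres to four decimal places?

37.6346 m

Let ψ = atan2(Δy, Δx) = atan2(19.76, -11.97) = 121.2062° be the start→goal bearing.
Normalize: d = |goal − start| / ρ = 23.102781/4.65 = 4.968340, α = (θ_start − ψ) mod 360° = 294.3938° = 5.138141 rad, β = (θ_goal − ψ) mod 360° = 212.3938° = 3.706971 rad.
Common terms: sin α = -0.910728, cos α = 0.413006, sin β = -0.535736, cos β = -0.844386, cos(α−β) = 0.139173, d² = 24.684403. Work in radians in the unit-radius frame; every candidate has L = ρ·(t + p + q).
LSL: p² = 2 + d² − 2cos(α−β) + 2d(sin α − sin β) = 22.679874; p = √p² = 4.762339; φ = atan2(cos β − cos α, d + sin α − sin β) = -0.267196 rad; t = (φ − α) mod 2π = 0.877848 rad, q = (β − φ) mod 2π = 3.974168 rad → L = 4.65·(0.877848 + 4.762339 + 3.974168) = 4.65·9.614354 = 44.706748 m
RSR: p² = 2 + d² − 2cos(α−β) + 2d(sin β − sin α) = 30.132240; p = √p² = 5.489284; φ = atan2(cos α − cos β, d − sin α + sin β) = 0.231115 rad; t = (α − φ) mod 2π = 4.907026 rad, q = (φ − β) mod 2π = 2.807329 rad → L = 4.65·(4.907026 + 5.489284 + 2.807329) = 4.65·13.203639 = 61.396923 m
LSR: p² = d² − 2 + 2cos(α−β) + 2d(sin α + sin β) = 8.589700; p = √p² = 2.930819; φ = atan2(−cos α − cos β, d + sin α + sin β) − atan2(−2, p) = 0.720697 rad; t = (φ − α) mod 2π = 1.865741 rad, q = (φ − β) mod 2π = 3.296911 rad → L = 4.65·(1.865741 + 2.930819 + 3.296911) = 4.65·8.093471 = 37.634639 m
RSL: p² = d² − 2 + 2cos(α−β) − 2d(sin α + sin β) = 37.335798; p = √p² = 6.110303; φ = atan2(cos α + cos β, d − sin α − sin β) − atan2(2, p) = -0.383472 rad; t = (α − φ) mod 2π = 5.521613 rad, q = (β − φ) mod 2π = 4.090443 rad → L = 4.65·(5.521613 + 6.110303 + 4.090443) = 4.65·15.722358 = 73.108967 m
RLR: c = (6 − d² + 2cos(α−β) + 2d(sin α − sin β))/8 = -2.766530, |c| > 1 → infeasible
LRL: c = (6 − d² + 2cos(α−β) − 2d(sin α − sin β))/8 = -1.834984, |c| > 1 → infeasible
Shortest: LSR with L = 37.634639 m ≈ 37.6346 m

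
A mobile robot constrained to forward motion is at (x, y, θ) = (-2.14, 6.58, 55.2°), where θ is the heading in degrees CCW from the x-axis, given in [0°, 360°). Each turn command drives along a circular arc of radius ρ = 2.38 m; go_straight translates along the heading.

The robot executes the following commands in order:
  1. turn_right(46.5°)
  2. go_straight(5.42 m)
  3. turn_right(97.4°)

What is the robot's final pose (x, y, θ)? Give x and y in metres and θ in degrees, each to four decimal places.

set_pose: (x, y, θ) = (-2.1400, 6.5800, 55.2000°), ρ = 2.38
turn_right(46.5°): centre at ρ to the right, rotate −46.5° → (-0.5457, 7.5743, 8.7000°)
go_straight(5.42): x += 5.42·cos θ, y += 5.42·sin θ → (4.8120, 8.3942, 8.7000°)
turn_right(97.4°): centre at ρ to the right, rotate −97.4° → (7.5514, 6.0955, -88.7000° ≡ 271.3000°)

(7.5514, 6.0955, 271.3000°)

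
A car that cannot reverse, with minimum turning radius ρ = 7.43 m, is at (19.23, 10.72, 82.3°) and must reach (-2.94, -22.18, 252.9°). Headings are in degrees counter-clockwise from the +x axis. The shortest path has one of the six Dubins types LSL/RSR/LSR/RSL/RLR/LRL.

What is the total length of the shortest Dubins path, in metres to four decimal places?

59.0187 m

Let ψ = atan2(Δy, Δx) = atan2(-32.90, -22.17) = -123.9745° be the start→goal bearing.
Normalize: d = |goal − start| / ρ = 39.672647/7.43 = 5.339522, α = (θ_start − ψ) mod 360° = 206.2745° = 3.600169 rad, β = (θ_goal − ψ) mod 360° = 16.8745° = 0.294515 rad.
Common terms: sin α = -0.442672, cos α = -0.896684, sin β = 0.290276, cos β = 0.956943, cos(α−β) = -0.986572, d² = 28.510493. Work in radians in the unit-radius frame; every candidate has L = ρ·(t + p + q).
LSL: p² = 2 + d² − 2cos(α−β) + 2d(sin α − sin β) = 24.656462; p = √p² = 4.965527; φ = atan2(cos β − cos α, d + sin α − sin β) = 0.382563 rad; t = (φ − α) mod 2π = 3.065579 rad, q = (β − φ) mod 2π = 6.195138 rad → L = 7.43·(3.065579 + 4.965527 + 6.195138) = 7.43·14.226244 = 105.700995 m
RSR: p² = 2 + d² − 2cos(α−β) + 2d(sin β − sin α) = 40.310812; p = √p² = 6.349080; φ = atan2(cos α − cos β, d − sin α + sin β) = -0.296267 rad; t = (α − φ) mod 2π = 3.896436 rad, q = (φ − β) mod 2π = 5.692403 rad → L = 7.43·(3.896436 + 6.349080 + 5.692403) = 7.43·15.937919 = 118.418735 m
LSR: p² = d² − 2 + 2cos(α−β) + 2d(sin α + sin β) = 22.909906; p = √p² = 4.786429; φ = atan2(−cos α − cos β, d + sin α + sin β) − atan2(−2, p) = 0.384181 rad; t = (φ − α) mod 2π = 3.067198 rad, q = (φ − β) mod 2π = 0.089666 rad → L = 7.43·(3.067198 + 4.786429 + 0.089666) = 7.43·7.943293 = 59.018665 m
RSL: p² = d² − 2 + 2cos(α−β) − 2d(sin α + sin β) = 26.164791; p = √p² = 5.115153; φ = atan2(cos α + cos β, d − sin α − sin β) − atan2(2, p) = -0.361748 rad; t = (α − φ) mod 2π = 3.961916 rad, q = (β − φ) mod 2π = 0.656263 rad → L = 7.43·(3.961916 + 5.115153 + 0.656263) = 7.43·9.733332 = 72.318655 m
RLR: c = (6 − d² + 2cos(α−β) + 2d(sin α − sin β))/8 = -4.038852, |c| > 1 → infeasible
LRL: c = (6 − d² + 2cos(α−β) − 2d(sin α − sin β))/8 = -2.082058, |c| > 1 → infeasible
Shortest: LSR with L = 59.018665 m ≈ 59.0187 m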